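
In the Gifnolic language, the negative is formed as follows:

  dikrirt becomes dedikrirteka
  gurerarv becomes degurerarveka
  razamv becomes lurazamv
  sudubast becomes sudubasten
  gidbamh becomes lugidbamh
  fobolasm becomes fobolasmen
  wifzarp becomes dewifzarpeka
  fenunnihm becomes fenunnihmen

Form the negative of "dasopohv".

sudubast and dikrirt both end in -t yet inflect differently (sudubasten, dedikrirteka), so the final letter is not what conditions the rule; the second-to-last letter is.
"dasopohv" has second-to-last letter 'h'. The one such stem in the data (fenunnihm → fenunnihmen) adds -en, so the same rule applies.
So dasopohv → dasopohven.

dasopohven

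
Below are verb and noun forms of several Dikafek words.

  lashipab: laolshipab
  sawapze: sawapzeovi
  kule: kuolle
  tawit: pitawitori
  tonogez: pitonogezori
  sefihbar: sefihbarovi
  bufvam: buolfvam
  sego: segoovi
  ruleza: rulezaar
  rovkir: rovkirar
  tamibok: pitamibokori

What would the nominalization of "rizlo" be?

"rizlo" begins with r-. The stems beginning with r- (ruleza → rulezaar, rovkir → rovkirar) add -ar.
So rizlo → rizloar.

rizloar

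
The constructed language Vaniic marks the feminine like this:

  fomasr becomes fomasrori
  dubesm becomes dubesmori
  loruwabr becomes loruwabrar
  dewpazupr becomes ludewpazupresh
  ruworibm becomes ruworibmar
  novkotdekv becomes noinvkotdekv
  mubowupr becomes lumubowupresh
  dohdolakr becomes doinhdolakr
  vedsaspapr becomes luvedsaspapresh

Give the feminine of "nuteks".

nuinteks

loruwabr and dohdolakr both end in -r yet inflect differently (loruwabrar, doinhdolakr), so the final letter is not what conditions the rule; the second-to-last letter is.
"nuteks" has second-to-last letter 'k'. The stems whose second-to-last letter is 'k' (dohdolakr → doinhdolakr, novkotdekv → noinvkotdekv) insert -in- after the first vowel.
So nuteks → nuinteks.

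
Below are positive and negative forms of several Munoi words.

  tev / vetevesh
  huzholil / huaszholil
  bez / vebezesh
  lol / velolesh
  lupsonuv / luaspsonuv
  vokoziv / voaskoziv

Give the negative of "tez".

tev and lupsonuv both end in -v yet inflect differently (vetevesh, luaspsonuv), so the final letter is not what conditions the rule; the number of vowels is.
"tez" has 1 vowel. The stems with 1 vowel (lol → velolesh, bez → vebezesh, tev → vetevesh) add ve- … -esh around the stem.
So tez → vetezesh.

vetezesh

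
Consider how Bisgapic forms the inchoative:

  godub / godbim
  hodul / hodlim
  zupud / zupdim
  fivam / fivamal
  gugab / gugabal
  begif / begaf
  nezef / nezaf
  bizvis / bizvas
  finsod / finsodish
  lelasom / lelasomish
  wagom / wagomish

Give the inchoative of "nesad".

nesadal

godub and gugab both end in -b yet inflect differently (godbim, gugabal), so the final letter is not what conditions the rule; the last vowel is.
"nesad" has last vowel 'a'. The stems whose last vowel is 'a' (fivam → fivamal, gugab → gugabal) add -al.
So nesad → nesadal.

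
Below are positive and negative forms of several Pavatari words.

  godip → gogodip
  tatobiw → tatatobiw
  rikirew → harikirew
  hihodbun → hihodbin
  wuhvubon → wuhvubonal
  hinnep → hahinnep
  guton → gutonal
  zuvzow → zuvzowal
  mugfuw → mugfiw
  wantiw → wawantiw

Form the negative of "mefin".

"mefin" has last vowel 'i'. The stems whose last vowel is 'i' (godip → gogodip, tatobiw → tatatobiw, wantiw → wawantiw) repeat the first consonant+vowel as a prefix.
So mefin → memefin.

memefin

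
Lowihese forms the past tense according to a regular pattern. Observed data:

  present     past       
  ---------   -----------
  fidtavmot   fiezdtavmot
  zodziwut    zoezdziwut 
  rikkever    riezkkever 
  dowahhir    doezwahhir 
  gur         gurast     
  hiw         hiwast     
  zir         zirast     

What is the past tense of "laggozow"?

zir and rikkever both end in -r yet inflect differently (zirast, riezkkever), so the final letter is not what conditions the rule; the number of vowels is.
"laggozow" has 3 vowels. The stems with 3 vowels (rikkever → riezkkever, zodziwut → zoezdziwut, fidtavmot → fiezdtavmot) insert -ez- after the first vowel.
The other pattern: stems with 1 vowel add -ast.
So laggozow → laezggozow.

laezggozow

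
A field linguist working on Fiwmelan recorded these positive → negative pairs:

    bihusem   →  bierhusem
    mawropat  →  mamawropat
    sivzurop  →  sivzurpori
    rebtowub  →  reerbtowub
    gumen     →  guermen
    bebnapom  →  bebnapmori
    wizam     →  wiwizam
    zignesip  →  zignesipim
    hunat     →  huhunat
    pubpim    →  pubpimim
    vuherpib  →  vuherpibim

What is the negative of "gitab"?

gigitab

wizam and pubpim both end in -m yet inflect differently (wiwizam, pubpimim), so the final letter is not what conditions the rule; the last vowel is.
"gitab" has last vowel 'a'. The stems whose last vowel is 'a' (wizam → wiwizam, mawropat → mamawropat, hunat → huhunat) repeat the first consonant+vowel as a prefix.
So gitab → gigitab.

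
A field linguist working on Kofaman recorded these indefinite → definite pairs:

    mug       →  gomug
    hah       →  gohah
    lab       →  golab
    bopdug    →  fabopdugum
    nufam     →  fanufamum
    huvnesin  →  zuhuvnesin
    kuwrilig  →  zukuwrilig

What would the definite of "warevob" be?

"warevob" has 3 vowels. The stems with 3 vowels (huvnesin → zuhuvnesin, kuwrilig → zukuwrilig) add the prefix zu-.
The other patterns: stems with 1 vowel add the prefix go-; stems with 2 vowels add fa- … -um around the stem.
So warevob → zuwarevob.

zuwarevob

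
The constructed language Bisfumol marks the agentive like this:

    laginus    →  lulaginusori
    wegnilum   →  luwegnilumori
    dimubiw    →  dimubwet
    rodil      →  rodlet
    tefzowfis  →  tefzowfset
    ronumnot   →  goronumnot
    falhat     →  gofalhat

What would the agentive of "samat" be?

"samat" has last vowel 'a'. The one such stem in the data (falhat → gofalhat) adds the prefix go-, so the same rule applies.
The other patterns: stems whose last vowel is 'u' add lu- … -ori around the stem; stems whose last vowel is 'i' delete the last vowel and add -et.
So samat → gosamat.

gosamat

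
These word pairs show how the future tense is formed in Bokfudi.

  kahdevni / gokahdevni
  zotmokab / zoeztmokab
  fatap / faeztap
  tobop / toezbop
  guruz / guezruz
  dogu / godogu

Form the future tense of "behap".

beezhap

"behap" ends in a consonant. The stems ending in a consonant (fatap → faeztap, zotmokab → zoeztmokab, guruz → guezruz) insert -ez- after the first vowel.
So behap → beezhap.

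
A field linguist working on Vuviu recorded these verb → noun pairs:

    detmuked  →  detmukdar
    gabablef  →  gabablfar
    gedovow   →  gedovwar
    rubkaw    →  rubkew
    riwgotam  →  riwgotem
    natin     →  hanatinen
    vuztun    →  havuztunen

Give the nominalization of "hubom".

gedovow and rubkaw both end in -w yet inflect differently (gedovwar, rubkew), so the final letter is not what conditions the rule; the last vowel is.
"hubom" has last vowel 'o'. The one such stem in the data (gedovow → gedovwar) deletes the last vowel and adds -ar (as do detmuked, gabablef), so the same rule applies.
The other patterns: stems whose last vowel is 'a' change the last vowel to 'e'; stems whose last vowel is 'i' or 'u' add ha- … -en around the stem.
So hubom → hubmar.

hubmar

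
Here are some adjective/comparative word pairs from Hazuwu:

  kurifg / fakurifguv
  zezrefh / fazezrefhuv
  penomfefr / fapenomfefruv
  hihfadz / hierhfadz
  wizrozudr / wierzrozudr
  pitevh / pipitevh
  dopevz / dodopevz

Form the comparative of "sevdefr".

"sevdefr" has second-to-last letter 'f'. The stems whose second-to-last letter is 'f' (kurifg → fakurifguv, zezrefh → fazezrefhuv, penomfefr → fapenomfefruv) add fa- … -uv around the stem.
The other patterns: stems whose second-to-last letter is 'd' insert -er- after the first vowel; stems whose second-to-last letter is 'v' repeat the first consonant+vowel as a prefix.
So sevdefr → fasevdefruv.

fasevdefruv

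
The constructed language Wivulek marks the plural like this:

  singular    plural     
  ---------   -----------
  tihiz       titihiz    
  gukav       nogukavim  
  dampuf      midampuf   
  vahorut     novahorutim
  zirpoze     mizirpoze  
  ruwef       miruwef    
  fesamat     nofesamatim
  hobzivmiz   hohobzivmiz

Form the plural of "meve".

mimeve

dampuf and vahorut both have last vowel 'u' yet inflect differently (midampuf, novahorutim), so the last vowel is not what conditions the rule; the final letter is.
"meve" ends in -e. The one such stem in the data (zirpoze → mizirpoze) adds the prefix mi-, so the same rule applies.
The other patterns: stems ending in -z repeat the first consonant+vowel as a prefix; stems ending in -t or -v add no- … -im around the stem.
So meve → mimeve.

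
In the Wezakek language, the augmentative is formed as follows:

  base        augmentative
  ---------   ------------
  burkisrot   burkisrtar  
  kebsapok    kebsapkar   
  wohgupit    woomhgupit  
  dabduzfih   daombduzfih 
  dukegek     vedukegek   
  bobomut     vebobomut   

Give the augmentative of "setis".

burkisrot and wohgupit both end in -t yet inflect differently (burkisrtar, woomhgupit), so the final letter is not what conditions the rule; the last vowel is.
"setis" has last vowel 'i'. The stems whose last vowel is 'i' (wohgupit → woomhgupit, dabduzfih → daombduzfih) insert -om- after the first vowel.
The other patterns: stems whose last vowel is 'o' delete the last vowel and add -ar; stems whose last vowel is 'e' or 'u' add the prefix ve-.
So setis → seomtis.

seomtis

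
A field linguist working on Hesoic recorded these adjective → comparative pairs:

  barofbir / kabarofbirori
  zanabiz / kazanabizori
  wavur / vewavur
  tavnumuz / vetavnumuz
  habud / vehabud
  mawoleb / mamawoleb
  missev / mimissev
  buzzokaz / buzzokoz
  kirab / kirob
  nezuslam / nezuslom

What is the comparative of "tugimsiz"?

barofbir and wavur both end in -r yet inflect differently (kabarofbirori, vewavur), so the final letter is not what conditions the rule; the last vowel is.
"tugimsiz" has last vowel 'i'. The stems whose last vowel is 'i' (barofbir → kabarofbirori, zanabiz → kazanabizori) add ka- … -ori around the stem.
The other patterns: stems whose last vowel is 'u' add the prefix ve-; stems whose last vowel is 'e' repeat the first consonant+vowel as a prefix; stems whose last vowel is 'a' change the last vowel to 'o'.
So tugimsiz → katugimsizori.

katugimsizori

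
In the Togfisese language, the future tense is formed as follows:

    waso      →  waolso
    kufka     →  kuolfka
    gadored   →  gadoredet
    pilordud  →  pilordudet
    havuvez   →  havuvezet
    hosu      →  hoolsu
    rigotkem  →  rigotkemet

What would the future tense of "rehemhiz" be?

pilordud and hosu both have last vowel 'u' yet inflect differently (pilordudet, hoolsu), so the last vowel is not what conditions the rule; whether the stem ends in a vowel or a consonant is.
"rehemhiz" ends in a consonant. The stems ending in a consonant (pilordud → pilordudet, rigotkem → rigotkemet, havuvez → havuvezet) add -et.
The other pattern: stems ending in a vowel insert -ol- after the first vowel.
So rehemhiz → rehemhizet.

rehemhizet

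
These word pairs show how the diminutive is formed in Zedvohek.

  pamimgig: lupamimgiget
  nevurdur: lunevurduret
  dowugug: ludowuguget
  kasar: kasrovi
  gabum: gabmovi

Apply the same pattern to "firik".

nevurdur and kasar both end in -r yet inflect differently (lunevurduret, kasrovi), so the final letter is not what conditions the rule; the number of vowels is.
"firik" has 2 vowels. The stems with 2 vowels (kasar → kasrovi, gabum → gabmovi) delete the last vowel and add -ovi.
So firik → firkovi.

firkovi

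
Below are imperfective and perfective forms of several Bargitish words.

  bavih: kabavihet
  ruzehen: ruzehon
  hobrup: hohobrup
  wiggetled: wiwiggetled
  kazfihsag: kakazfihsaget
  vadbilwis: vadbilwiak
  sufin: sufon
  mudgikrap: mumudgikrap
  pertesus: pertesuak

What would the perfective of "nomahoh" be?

vadbilwis and sufin both have last vowel 'i' yet inflect differently (vadbilwiak, sufon), so the last vowel is not what conditions the rule; the final letter is.
"nomahoh" ends in -h. The one such stem in the data (bavih → kabavihet) adds ka- … -et around the stem, so the same rule applies.
So nomahoh → kanomahohet.

kanomahohet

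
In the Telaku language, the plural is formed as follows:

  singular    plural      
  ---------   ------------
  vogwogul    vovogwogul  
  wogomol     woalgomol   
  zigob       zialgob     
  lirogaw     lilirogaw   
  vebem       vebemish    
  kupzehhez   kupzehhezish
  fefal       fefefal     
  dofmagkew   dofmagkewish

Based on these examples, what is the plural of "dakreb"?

wogomol and vogwogul both end in -l yet inflect differently (woalgomol, vovogwogul), so the final letter is not what conditions the rule; the last vowel is.
"dakreb" has last vowel 'e'. The stems whose last vowel is 'e' (vebem → vebemish, kupzehhez → kupzehhezish, dofmagkew → dofmagkewish) add -ish.
So dakreb → dakrebish.

dakrebish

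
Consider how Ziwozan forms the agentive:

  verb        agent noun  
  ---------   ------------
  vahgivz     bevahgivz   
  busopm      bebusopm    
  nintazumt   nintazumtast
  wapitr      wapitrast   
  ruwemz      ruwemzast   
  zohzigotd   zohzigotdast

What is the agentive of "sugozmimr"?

ruwemz and vahgivz both end in -z yet inflect differently (ruwemzast, bevahgivz), so the final letter is not what conditions the rule; the second-to-last letter is.
"sugozmimr" has second-to-last letter 'm'. The stems whose second-to-last letter is 'm' (nintazumt → nintazumtast, ruwemz → ruwemzast) add -ast.
So sugozmimr → sugozmimrast.

sugozmimrast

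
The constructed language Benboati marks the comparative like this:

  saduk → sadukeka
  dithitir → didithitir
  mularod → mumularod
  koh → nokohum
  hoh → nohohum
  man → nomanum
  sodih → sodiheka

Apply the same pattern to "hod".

nohodum

"hod" has 1 vowel. The stems with 1 vowel (man → nomanum, hoh → nohohum, koh → nokohum) add no- … -um around the stem.
The other patterns: stems with 2 vowels add -eka; stems with 3 vowels repeat the first consonant+vowel as a prefix.
So hod → nohodum.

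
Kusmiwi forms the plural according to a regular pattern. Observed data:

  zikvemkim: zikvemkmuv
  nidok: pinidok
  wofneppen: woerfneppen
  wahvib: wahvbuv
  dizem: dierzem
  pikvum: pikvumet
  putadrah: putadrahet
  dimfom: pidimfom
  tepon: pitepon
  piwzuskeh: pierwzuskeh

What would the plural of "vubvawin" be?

vubvawnuv

dizem and zikvemkim both end in -m yet inflect differently (dierzem, zikvemkmuv), so the final letter is not what conditions the rule; the last vowel is.
"vubvawin" has last vowel 'i'. The stems whose last vowel is 'i' (wahvib → wahvbuv, zikvemkim → zikvemkmuv) delete the last vowel and add -uv.
So vubvawin → vubvawnuv.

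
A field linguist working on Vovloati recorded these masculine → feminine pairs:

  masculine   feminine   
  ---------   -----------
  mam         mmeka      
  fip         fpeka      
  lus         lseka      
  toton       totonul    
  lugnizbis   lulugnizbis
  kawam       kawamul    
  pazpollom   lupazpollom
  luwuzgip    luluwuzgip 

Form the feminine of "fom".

"fom" has 1 vowel. The stems with 1 vowel (mam → mmeka, fip → fpeka, lus → lseka) delete the last vowel and add -eka.
So fom → fmeka.

fmeka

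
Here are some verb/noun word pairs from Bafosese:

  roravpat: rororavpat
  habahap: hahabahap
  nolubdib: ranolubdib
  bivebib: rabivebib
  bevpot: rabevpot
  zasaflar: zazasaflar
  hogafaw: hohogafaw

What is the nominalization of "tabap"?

"tabap" has last vowel 'a'. The stems whose last vowel is 'a' (habahap → hahabahap, roravpat → rororavpat, zasaflar → zazasaflar) repeat the first consonant+vowel as a prefix.
So tabap → tatabap.

tatabap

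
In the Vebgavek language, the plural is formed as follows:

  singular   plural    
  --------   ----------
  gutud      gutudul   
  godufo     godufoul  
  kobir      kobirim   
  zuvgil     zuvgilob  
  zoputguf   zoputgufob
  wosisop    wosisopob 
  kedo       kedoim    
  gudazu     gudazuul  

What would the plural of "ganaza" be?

ganazaul

godufo and kedo both end in -o yet inflect differently (godufoul, kedoim), so the final letter is not what conditions the rule; the first letter is.
"ganaza" begins with g-. The stems beginning with g- (gudazu → gudazuul, godufo → godufoul, gutud → gutudul) add -ul.
The other patterns: stems beginning with k- add -im; stems beginning with w- or z- add -ob.
So ganaza → ganazaul.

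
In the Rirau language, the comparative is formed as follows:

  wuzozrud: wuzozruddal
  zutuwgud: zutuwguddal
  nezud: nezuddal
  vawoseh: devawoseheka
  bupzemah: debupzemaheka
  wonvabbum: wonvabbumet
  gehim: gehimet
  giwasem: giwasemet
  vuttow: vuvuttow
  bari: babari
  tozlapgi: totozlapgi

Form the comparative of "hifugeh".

"hifugeh" ends in -h. The stems ending in -h (vawoseh → devawoseheka, bupzemah → debupzemaheka) add de- … -eka around the stem.
The other patterns: stems ending in -d double the final consonant and add -al; stems ending in -m add -et; stems ending in -i or -w repeat the first consonant+vowel as a prefix.
So hifugeh → dehifugeheka.

dehifugeheka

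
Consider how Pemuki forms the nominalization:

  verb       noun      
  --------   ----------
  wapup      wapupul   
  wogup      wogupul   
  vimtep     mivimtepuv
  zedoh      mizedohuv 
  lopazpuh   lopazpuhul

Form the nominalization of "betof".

lopazpuh and zedoh both end in -h yet inflect differently (lopazpuhul, mizedohuv), so the final letter is not what conditions the rule; the last vowel is.
"betof" has last vowel 'o'. The one such stem in the data (zedoh → mizedohuv) adds mi- … -uv around the stem, so the same rule applies.
The other pattern: stems whose last vowel is 'u' add -ul.
So betof → mibetofuv.

mibetofuv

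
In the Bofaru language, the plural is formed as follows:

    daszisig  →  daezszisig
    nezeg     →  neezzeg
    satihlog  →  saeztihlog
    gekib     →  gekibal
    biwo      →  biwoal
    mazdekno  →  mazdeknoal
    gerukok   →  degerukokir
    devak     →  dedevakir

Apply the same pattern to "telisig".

"telisig" ends in -g. The stems ending in -g (daszisig → daezszisig, nezeg → neezzeg, satihlog → saeztihlog) insert -ez- after the first vowel.
The other patterns: stems ending in -b or -o add -al; stems ending in -k add de- … -ir around the stem.
So telisig → teezlisig.

teezlisig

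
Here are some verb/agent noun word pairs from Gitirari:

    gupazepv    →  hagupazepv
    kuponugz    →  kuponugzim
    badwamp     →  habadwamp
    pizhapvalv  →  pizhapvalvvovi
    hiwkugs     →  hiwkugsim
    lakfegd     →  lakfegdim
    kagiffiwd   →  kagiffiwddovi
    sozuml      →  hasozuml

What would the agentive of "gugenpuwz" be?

lakfegd and kagiffiwd both end in -d yet inflect differently (lakfegdim, kagiffiwddovi), so the final letter is not what conditions the rule; the second-to-last letter is.
"gugenpuwz" has second-to-last letter 'w'. The one such stem in the data (kagiffiwd → kagiffiwddovi) doubles the final consonant and adds -ovi (as does pizhapvalv), so the same rule applies.
So gugenpuwz → gugenpuwzzovi.

gugenpuwzzovi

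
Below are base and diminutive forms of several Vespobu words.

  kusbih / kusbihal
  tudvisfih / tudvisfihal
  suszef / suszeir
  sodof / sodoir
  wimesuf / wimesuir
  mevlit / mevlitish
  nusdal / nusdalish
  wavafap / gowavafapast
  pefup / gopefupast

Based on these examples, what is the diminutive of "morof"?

moroir

"morof" ends in -f. The stems ending in -f (suszef → suszeir, sodof → sodoir, wimesuf → wimesuir) drop the final letter and add -ir.
The other patterns: stems ending in -h add -al; stems ending in -l or -t add -ish; stems ending in -p add go- … -ast around the stem.
So morof → moroir.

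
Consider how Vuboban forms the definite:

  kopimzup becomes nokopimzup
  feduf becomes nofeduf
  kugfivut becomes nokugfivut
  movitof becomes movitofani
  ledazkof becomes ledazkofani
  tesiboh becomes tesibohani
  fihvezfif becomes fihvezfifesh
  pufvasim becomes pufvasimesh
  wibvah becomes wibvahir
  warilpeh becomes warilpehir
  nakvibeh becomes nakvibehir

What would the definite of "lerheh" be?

"lerheh" has last vowel 'e'. The stems whose last vowel is 'e' (warilpeh → warilpehir, nakvibeh → nakvibehir) add -ir.
So lerheh → lerhehir.

lerhehir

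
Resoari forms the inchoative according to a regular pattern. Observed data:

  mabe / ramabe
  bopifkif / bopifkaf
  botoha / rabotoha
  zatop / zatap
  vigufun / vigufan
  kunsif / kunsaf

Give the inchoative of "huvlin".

huvlan

botoha and bopifkif both begin with b- yet inflect differently (rabotoha, bopifkaf), so the first letter is not what conditions the rule; whether the stem ends in a vowel or a consonant is.
"huvlin" ends in a consonant. The stems ending in a consonant (zatop → zatap, bopifkif → bopifkaf, vigufun → vigufan) change the last vowel to 'a'.
So huvlin → huvlan.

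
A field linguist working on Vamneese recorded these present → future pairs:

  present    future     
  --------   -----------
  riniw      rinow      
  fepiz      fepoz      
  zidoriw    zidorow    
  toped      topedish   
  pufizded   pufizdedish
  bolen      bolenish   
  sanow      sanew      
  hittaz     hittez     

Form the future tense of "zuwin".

zuwon

"zuwin" has last vowel 'i'. The stems whose last vowel is 'i' (riniw → rinow, fepiz → fepoz, zidoriw → zidorow) change the last vowel to 'o'.
The other patterns: stems whose last vowel is 'e' add -ish; stems whose last vowel is 'a' or 'o' change the last vowel to 'e'.
So zuwin → zuwon.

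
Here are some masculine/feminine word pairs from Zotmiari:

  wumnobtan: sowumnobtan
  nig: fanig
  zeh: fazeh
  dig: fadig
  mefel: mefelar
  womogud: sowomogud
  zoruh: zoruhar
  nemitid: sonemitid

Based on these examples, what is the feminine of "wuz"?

"wuz" has 1 vowel. The stems with 1 vowel (dig → fadig, nig → fanig, zeh → fazeh) add the prefix fa-.
So wuz → fawuz.

fawuz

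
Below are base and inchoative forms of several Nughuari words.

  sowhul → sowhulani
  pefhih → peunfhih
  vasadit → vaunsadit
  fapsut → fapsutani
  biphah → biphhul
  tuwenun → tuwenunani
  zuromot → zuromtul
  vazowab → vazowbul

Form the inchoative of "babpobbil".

baunbpobbil

vasadit and fapsut both end in -t yet inflect differently (vaunsadit, fapsutani), so the final letter is not what conditions the rule; the last vowel is.
"babpobbil" has last vowel 'i'. The stems whose last vowel is 'i' (pefhih → peunfhih, vasadit → vaunsadit) insert -un- after the first vowel.
So babpobbil → baunbpobbil.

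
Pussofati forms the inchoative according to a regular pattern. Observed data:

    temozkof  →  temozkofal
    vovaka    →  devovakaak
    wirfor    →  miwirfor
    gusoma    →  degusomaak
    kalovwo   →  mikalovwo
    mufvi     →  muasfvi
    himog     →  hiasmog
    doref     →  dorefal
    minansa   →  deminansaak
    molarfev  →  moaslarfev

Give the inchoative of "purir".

mipurir

"purir" ends in -r. The one such stem in the data (wirfor → miwirfor) adds the prefix mi-, so the same rule applies.
The other patterns: stems ending in -a add de- … -ak around the stem; stems ending in -f add -al; stems ending in -g, -i or -v insert -as- after the first vowel.
So purir → mipurir.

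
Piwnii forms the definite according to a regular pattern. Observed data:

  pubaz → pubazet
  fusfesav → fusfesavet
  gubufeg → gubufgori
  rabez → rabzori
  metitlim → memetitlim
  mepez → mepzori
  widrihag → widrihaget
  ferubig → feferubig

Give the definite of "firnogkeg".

firnogkgori

gubufeg and widrihag both end in -g yet inflect differently (gubufgori, widrihaget), so the final letter is not what conditions the rule; the last vowel is.
"firnogkeg" has last vowel 'e'. The stems whose last vowel is 'e' (rabez → rabzori, gubufeg → gubufgori, mepez → mepzori) delete the last vowel and add -ori.
The other patterns: stems whose last vowel is 'a' add -et; stems whose last vowel is 'i' repeat the first consonant+vowel as a prefix.
So firnogkeg → firnogkgori.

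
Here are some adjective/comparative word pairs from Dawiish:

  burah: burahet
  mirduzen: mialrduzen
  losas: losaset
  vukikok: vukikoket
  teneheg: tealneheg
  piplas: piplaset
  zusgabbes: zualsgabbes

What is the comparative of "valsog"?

"valsog" has last vowel 'o'. The one such stem in the data (vukikok → vukikoket) adds -et, so the same rule applies.
The other pattern: stems whose last vowel is 'e' insert -al- after the first vowel.
So valsog → valsoget.

valsoget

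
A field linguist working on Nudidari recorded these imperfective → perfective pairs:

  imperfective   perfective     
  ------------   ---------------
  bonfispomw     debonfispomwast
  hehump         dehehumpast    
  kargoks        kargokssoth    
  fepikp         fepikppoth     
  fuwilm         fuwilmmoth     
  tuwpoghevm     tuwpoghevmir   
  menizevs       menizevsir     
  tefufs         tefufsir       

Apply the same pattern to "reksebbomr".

dereksebbomrast

hehump and fepikp both end in -p yet inflect differently (dehehumpast, fepikppoth), so the final letter is not what conditions the rule; the second-to-last letter is.
"reksebbomr" has second-to-last letter 'm'. The stems whose second-to-last letter is 'm' (bonfispomw → debonfispomwast, hehump → dehehumpast) add de- … -ast around the stem.
So reksebbomr → dereksebbomrast.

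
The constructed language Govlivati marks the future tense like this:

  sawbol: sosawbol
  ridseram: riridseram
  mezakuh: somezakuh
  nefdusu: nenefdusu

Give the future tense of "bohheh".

sobohheh

nefdusu and mezakuh both have last vowel 'u' yet inflect differently (nenefdusu, somezakuh), so the last vowel is not what conditions the rule; the final letter is.
"bohheh" ends in -h. The one such stem in the data (mezakuh → somezakuh) adds the prefix so-, so the same rule applies.
So bohheh → sobohheh.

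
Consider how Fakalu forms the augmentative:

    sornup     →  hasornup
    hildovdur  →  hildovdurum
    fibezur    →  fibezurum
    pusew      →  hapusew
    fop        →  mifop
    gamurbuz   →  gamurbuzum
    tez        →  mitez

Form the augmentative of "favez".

fop and sornup both end in -p yet inflect differently (mifop, hasornup), so the final letter is not what conditions the rule; the number of vowels is.
"favez" has 2 vowels. The stems with 2 vowels (pusew → hapusew, sornup → hasornup) add the prefix ha-.
The other patterns: stems with 1 vowel add the prefix mi-; stems with 3 vowels add -um.
So favez → hafavez.

hafavez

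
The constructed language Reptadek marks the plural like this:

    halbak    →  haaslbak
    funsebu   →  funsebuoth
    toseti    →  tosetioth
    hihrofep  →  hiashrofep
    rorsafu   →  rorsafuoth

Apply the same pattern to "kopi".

toseti and hihrofep both have 3 vowels yet inflect differently (tosetioth, hiashrofep), so the number of vowels is not what conditions the rule; whether the stem ends in a vowel or a consonant is.
"kopi" ends in a vowel. The stems ending in a vowel (toseti → tosetioth, funsebu → funsebuoth, rorsafu → rorsafuoth) add -oth.
The other pattern: stems ending in a consonant insert -as- after the first vowel.
So kopi → kopioth.

kopioth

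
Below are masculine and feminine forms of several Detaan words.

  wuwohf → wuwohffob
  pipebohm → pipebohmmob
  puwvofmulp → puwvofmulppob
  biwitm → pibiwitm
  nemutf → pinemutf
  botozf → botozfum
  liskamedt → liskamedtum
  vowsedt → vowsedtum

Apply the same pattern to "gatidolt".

"gatidolt" has second-to-last letter 'l'. The one such stem in the data (puwvofmulp → puwvofmulppob) doubles the final consonant and adds -ob (as do wuwohf, pipebohm), so the same rule applies.
The other patterns: stems whose second-to-last letter is 't' add the prefix pi-; stems whose second-to-last letter is 'd' or 'z' add -um.
So gatidolt → gatidolttob.

gatidolttob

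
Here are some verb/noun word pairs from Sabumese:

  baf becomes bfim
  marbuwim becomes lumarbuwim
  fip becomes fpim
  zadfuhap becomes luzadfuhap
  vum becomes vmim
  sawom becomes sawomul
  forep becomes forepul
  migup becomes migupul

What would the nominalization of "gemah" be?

gemahul

fip and forep both end in -p yet inflect differently (fpim, forepul), so the final letter is not what conditions the rule; the number of vowels is.
"gemah" has 2 vowels. The stems with 2 vowels (forep → forepul, sawom → sawomul, migup → migupul) add -ul.
So gemah → gemahul.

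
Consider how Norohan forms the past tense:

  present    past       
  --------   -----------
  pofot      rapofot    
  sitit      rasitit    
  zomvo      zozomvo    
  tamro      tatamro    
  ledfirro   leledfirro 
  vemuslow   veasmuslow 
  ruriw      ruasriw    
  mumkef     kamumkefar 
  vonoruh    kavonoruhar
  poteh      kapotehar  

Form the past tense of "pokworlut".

pofot and zomvo both have last vowel 'o' yet inflect differently (rapofot, zozomvo), so the last vowel is not what conditions the rule; the final letter is.
"pokworlut" ends in -t. The stems ending in -t (pofot → rapofot, sitit → rasitit) add the prefix ra-.
The other patterns: stems ending in -o repeat the first consonant+vowel as a prefix; stems ending in -w insert -as- after the first vowel; stems ending in -f or -h add ka- … -ar around the stem.
So pokworlut → rapokworlut.

rapokworlut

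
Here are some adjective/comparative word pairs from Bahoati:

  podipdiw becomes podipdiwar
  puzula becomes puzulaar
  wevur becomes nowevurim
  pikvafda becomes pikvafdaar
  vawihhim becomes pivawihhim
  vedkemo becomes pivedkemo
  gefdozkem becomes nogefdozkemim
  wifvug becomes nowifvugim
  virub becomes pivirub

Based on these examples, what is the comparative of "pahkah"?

vawihhim and gefdozkem both end in -m yet inflect differently (pivawihhim, nogefdozkemim), so the final letter is not what conditions the rule; the first letter is.
"pahkah" begins with p-. The stems beginning with p- (podipdiw → podipdiwar, pikvafda → pikvafdaar, puzula → puzulaar) add -ar.
So pahkah → pahkahar.

pahkahar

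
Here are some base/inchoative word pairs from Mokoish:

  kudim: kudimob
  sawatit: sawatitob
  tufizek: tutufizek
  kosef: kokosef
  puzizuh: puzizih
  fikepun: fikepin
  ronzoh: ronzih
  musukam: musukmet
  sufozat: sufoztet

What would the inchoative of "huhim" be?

huhimob

kudim and musukam both end in -m yet inflect differently (kudimob, musukmet), so the final letter is not what conditions the rule; the last vowel is.
"huhim" has last vowel 'i'. The stems whose last vowel is 'i' (kudim → kudimob, sawatit → sawatitob) add -ob.
The other patterns: stems whose last vowel is 'e' repeat the first consonant+vowel as a prefix; stems whose last vowel is 'o' or 'u' change the last vowel to 'i'; stems whose last vowel is 'a' delete the last vowel and add -et.
So huhim → huhimob.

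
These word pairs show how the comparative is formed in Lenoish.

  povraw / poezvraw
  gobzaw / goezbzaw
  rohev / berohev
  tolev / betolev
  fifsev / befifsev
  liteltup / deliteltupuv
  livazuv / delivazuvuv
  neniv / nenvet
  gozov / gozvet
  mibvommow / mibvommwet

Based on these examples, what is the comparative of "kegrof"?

kegrfet

rohev and livazuv both end in -v yet inflect differently (berohev, delivazuvuv), so the final letter is not what conditions the rule; the last vowel is.
"kegrof" has last vowel 'o'. The stems whose last vowel is 'o' (gozov → gozvet, mibvommow → mibvommwet) delete the last vowel and add -et.
The other patterns: stems whose last vowel is 'a' insert -ez- after the first vowel; stems whose last vowel is 'e' add the prefix be-; stems whose last vowel is 'u' add de- … -uv around the stem.
So kegrof → kegrfet.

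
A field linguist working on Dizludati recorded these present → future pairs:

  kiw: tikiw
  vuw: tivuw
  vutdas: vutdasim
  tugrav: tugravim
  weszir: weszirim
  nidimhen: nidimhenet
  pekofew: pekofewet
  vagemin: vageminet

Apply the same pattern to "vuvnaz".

kiw and pekofew both end in -w yet inflect differently (tikiw, pekofewet), so the final letter is not what conditions the rule; the number of vowels is.
"vuvnaz" has 2 vowels. The stems with 2 vowels (tugrav → tugravim, weszir → weszirim, vutdas → vutdasim) add -im.
The other patterns: stems with 1 vowel add the prefix ti-; stems with 3 vowels add -et.
So vuvnaz → vuvnazim.

vuvnazim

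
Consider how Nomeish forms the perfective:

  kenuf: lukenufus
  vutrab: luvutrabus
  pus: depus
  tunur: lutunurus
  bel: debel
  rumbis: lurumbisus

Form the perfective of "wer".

dewer

"wer" has 1 vowel. The stems with 1 vowel (pus → depus, bel → debel) add the prefix de-.
The other pattern: stems with 2 vowels add lu- … -us around the stem.
So wer → dewer.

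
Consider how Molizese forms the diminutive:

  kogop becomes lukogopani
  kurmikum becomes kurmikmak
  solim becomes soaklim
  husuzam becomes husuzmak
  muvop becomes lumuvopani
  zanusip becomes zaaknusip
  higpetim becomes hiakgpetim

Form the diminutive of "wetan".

zanusip and muvop both end in -p yet inflect differently (zaaknusip, lumuvopani), so the final letter is not what conditions the rule; the last vowel is.
"wetan" has last vowel 'a'. The one such stem in the data (husuzam → husuzmak) deletes the last vowel and adds -ak (as does kurmikum), so the same rule applies.
The other patterns: stems whose last vowel is 'i' insert -ak- after the first vowel; stems whose last vowel is 'o' add lu- … -ani around the stem.
So wetan → wetnak.

wetnak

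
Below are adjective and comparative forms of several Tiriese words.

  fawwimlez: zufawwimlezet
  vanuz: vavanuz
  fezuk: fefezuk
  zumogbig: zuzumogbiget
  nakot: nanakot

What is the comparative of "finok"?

fawwimlez and vanuz both end in -z yet inflect differently (zufawwimlezet, vavanuz), so the final letter is not what conditions the rule; the number of vowels is.
"finok" has 2 vowels. The stems with 2 vowels (nakot → nanakot, vanuz → vavanuz, fezuk → fefezuk) repeat the first consonant+vowel as a prefix.
The other pattern: stems with 3 vowels add zu- … -et around the stem.
So finok → fifinok.

fifinok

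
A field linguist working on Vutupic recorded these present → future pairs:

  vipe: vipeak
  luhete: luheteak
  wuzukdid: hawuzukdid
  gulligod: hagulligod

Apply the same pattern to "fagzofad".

hafagzofad

"fagzofad" ends in a consonant. The stems ending in a consonant (wuzukdid → hawuzukdid, gulligod → hagulligod) add the prefix ha-.
The other pattern: stems ending in a vowel add -ak.
So fagzofad → hafagzofad.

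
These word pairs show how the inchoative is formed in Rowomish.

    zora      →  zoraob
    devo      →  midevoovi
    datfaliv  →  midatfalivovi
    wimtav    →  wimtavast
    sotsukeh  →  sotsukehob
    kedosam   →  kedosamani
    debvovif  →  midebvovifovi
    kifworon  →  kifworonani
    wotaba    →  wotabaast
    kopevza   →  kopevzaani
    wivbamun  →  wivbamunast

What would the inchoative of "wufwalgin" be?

wimtav and datfaliv both end in -v yet inflect differently (wimtavast, midatfalivovi), so the final letter is not what conditions the rule; the first letter is.
"wufwalgin" begins with w-. The stems beginning with w- (wotaba → wotabaast, wimtav → wimtavast, wivbamun → wivbamunast) add -ast.
So wufwalgin → wufwalginast.

wufwalginast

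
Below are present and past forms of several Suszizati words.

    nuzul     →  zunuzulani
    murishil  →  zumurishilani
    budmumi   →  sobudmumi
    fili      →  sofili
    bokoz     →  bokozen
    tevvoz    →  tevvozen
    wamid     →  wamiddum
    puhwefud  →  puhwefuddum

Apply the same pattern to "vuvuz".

vuvuzen

"vuvuz" ends in -z. The stems ending in -z (bokoz → bokozen, tevvoz → tevvozen) add -en.
So vuvuz → vuvuzen.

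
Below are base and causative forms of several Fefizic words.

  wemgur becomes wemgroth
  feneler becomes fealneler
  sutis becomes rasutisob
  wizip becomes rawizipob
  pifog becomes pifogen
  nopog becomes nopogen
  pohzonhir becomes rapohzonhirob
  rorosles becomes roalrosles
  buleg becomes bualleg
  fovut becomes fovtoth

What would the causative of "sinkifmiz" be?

sutis and rorosles both end in -s yet inflect differently (rasutisob, roalrosles), so the final letter is not what conditions the rule; the last vowel is.
"sinkifmiz" has last vowel 'i'. The stems whose last vowel is 'i' (sutis → rasutisob, wizip → rawizipob, pohzonhir → rapohzonhirob) add ra- … -ob around the stem.
The other patterns: stems whose last vowel is 'e' insert -al- after the first vowel; stems whose last vowel is 'u' delete the last vowel and add -oth; stems whose last vowel is 'o' add -en.
So sinkifmiz → rasinkifmizob.

rasinkifmizob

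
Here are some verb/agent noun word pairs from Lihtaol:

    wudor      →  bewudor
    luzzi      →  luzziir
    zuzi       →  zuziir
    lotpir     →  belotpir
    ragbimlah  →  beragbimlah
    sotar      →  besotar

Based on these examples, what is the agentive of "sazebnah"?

besazebnah

zuzi and lotpir both have last vowel 'i' yet inflect differently (zuziir, belotpir), so the last vowel is not what conditions the rule; whether the stem ends in a vowel or a consonant is.
"sazebnah" ends in a consonant. The stems ending in a consonant (ragbimlah → beragbimlah, wudor → bewudor, lotpir → belotpir) add the prefix be-.
So sazebnah → besazebnah.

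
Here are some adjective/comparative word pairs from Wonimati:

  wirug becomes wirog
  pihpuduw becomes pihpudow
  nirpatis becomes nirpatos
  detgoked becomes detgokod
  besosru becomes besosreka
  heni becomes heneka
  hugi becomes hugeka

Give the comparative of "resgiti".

resgiteka

"resgiti" ends in a vowel. The stems ending in a vowel (besosru → besosreka, heni → heneka, hugi → hugeka) drop the final letter and add -eka.
So resgiti → resgiteka.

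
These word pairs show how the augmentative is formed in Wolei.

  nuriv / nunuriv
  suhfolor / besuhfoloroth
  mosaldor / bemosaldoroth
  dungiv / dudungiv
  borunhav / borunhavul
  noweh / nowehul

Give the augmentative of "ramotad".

dungiv and borunhav both end in -v yet inflect differently (dudungiv, borunhavul), so the final letter is not what conditions the rule; the last vowel is.
"ramotad" has last vowel 'a'. The one such stem in the data (borunhav → borunhavul) adds -ul, so the same rule applies.
The other patterns: stems whose last vowel is 'o' add be- … -oth around the stem; stems whose last vowel is 'i' repeat the first consonant+vowel as a prefix.
So ramotad → ramotadul.

ramotadul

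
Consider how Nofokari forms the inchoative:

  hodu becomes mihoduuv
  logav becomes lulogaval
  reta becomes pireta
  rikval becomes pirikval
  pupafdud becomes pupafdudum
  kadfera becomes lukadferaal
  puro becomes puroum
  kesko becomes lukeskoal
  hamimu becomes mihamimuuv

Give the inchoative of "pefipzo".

pefipzoum

puro and kesko both end in -o yet inflect differently (puroum, lukeskoal), so the final letter is not what conditions the rule; the first letter is.
"pefipzo" begins with p-. The stems beginning with p- (puro → puroum, pupafdud → pupafdudum) add -um.
So pefipzo → pefipzoum.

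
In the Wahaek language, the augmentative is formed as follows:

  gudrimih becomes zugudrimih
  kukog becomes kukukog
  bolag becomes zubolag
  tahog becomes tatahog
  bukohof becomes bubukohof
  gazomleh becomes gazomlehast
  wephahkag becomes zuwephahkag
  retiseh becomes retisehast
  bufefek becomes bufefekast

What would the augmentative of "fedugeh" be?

gazomleh and gudrimih both end in -h yet inflect differently (gazomlehast, zugudrimih), so the final letter is not what conditions the rule; the last vowel is.
"fedugeh" has last vowel 'e'. The stems whose last vowel is 'e' (gazomleh → gazomlehast, bufefek → bufefekast, retiseh → retisehast) add -ast.
So fedugeh → fedugehast.

fedugehast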